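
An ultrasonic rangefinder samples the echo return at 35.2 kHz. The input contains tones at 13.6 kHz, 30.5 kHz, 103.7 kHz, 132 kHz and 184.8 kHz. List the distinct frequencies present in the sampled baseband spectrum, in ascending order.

1.9 kHz, 4.7 kHz, 8.8 kHz, 13.6 kHz

fs/2 = 17.6 kHz.
13.6 kHz ≤ fs/2 = 17.6 kHz, passes unchanged.
30.5 kHz > fs/2 = 17.6 kHz, folds to fs − 30.5 kHz = 4.7 kHz.
103.7 kHz mod fs = 33.3 kHz.
33.3 kHz > fs/2 = 17.6 kHz, folds to fs − 33.3 kHz = 1.9 kHz.
132 kHz mod fs = 26.4 kHz.
26.4 kHz > fs/2 = 17.6 kHz, folds to fs − 26.4 kHz = 8.8 kHz.
184.8 kHz mod fs = 8.8 kHz.
8.8 kHz ≤ fs/2 = 17.6 kHz, appears at 8.8 kHz.
Distinct values: {1.9 kHz, 4.7 kHz, 8.8 kHz, 13.6 kHz}.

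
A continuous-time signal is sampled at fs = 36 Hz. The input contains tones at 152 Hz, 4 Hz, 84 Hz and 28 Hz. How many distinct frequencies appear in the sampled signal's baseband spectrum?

fs/2 = 18 Hz.
152 Hz mod fs = 8 Hz.
8 Hz ≤ fs/2 = 18 Hz, appears at 8 Hz.
4 Hz ≤ fs/2 = 18 Hz, passes unchanged.
84 Hz mod fs = 12 Hz.
12 Hz ≤ fs/2 = 18 Hz, appears at 12 Hz.
28 Hz > fs/2 = 18 Hz, folds to fs − 28 Hz = 8 Hz.
Distinct values: {4 Hz, 8 Hz, 12 Hz} → 3.

3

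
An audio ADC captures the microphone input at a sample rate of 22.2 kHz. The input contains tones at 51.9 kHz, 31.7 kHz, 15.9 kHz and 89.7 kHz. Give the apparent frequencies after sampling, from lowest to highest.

fs/2 = 11.1 kHz.
51.9 kHz mod fs = 7.5 kHz.
7.5 kHz ≤ fs/2 = 11.1 kHz, appears at 7.5 kHz.
31.7 kHz mod fs = 9.5 kHz.
9.5 kHz ≤ fs/2 = 11.1 kHz, appears at 9.5 kHz.
15.9 kHz > fs/2 = 11.1 kHz, folds to fs − 15.9 kHz = 6.3 kHz.
89.7 kHz mod fs = 0.9 kHz.
0.9 kHz ≤ fs/2 = 11.1 kHz, appears at 0.9 kHz.
Distinct values: {0.9 kHz, 6.3 kHz, 7.5 kHz, 9.5 kHz}.

0.9 kHz, 6.3 kHz, 7.5 kHz, 9.5 kHz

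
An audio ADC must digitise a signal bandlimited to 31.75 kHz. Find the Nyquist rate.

Nyquist rate = 2 × 31.75 kHz = 63.5 kHz.

63.5 kHz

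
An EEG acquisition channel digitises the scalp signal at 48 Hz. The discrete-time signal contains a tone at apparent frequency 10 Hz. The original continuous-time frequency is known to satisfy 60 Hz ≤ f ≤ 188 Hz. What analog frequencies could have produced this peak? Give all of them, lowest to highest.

86 Hz, 106 Hz, 134 Hz, 154 Hz, 182 Hz

Frequencies that alias to 10 Hz are k·fs ± 10 Hz for integer k ≥ 0.
k=0: 10 Hz.
k=1: 38 Hz, 58 Hz.
k=2: 86 Hz, 106 Hz.
k=3: 134 Hz, 154 Hz.
k=4: 182 Hz, 202 Hz.
k=5: 230 Hz, 250 Hz.
Within [60 Hz, 188 Hz]: 86 Hz, 106 Hz, 134 Hz, 154 Hz, 182 Hz.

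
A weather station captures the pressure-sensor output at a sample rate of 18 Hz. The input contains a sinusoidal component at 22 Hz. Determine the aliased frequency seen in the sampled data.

4 Hz

22 Hz mod fs = 4 Hz.
4 Hz ≤ fs/2 = 9 Hz, appears at 4 Hz.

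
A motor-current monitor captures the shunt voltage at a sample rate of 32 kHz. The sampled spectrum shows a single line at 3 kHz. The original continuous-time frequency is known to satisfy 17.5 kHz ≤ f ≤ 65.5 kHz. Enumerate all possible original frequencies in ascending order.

29 kHz, 35 kHz, 61 kHz

Frequencies that alias to 3 kHz are k·fs ± 3 kHz for integer k ≥ 0.
k=0: 3 kHz.
k=1: 29 kHz, 35 kHz.
k=2: 61 kHz, 67 kHz.
k=3: 93 kHz, 99 kHz.
Within [17.5 kHz, 65.5 kHz]: 29 kHz, 35 kHz, 61 kHz.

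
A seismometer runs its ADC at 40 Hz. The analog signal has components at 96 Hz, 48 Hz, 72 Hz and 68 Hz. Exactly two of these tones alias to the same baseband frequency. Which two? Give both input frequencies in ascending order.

fs/2 = 20 Hz.
96 Hz mod fs = 16 Hz.
16 Hz ≤ fs/2 = 20 Hz, appears at 16 Hz.
48 Hz mod fs = 8 Hz.
8 Hz ≤ fs/2 = 20 Hz, appears at 8 Hz.
72 Hz mod fs = 32 Hz.
32 Hz > fs/2 = 20 Hz, folds to fs − 32 Hz = 8 Hz.
68 Hz mod fs = 28 Hz.
28 Hz > fs/2 = 20 Hz, folds to fs − 28 Hz = 12 Hz.
48 Hz and 72 Hz both map to 8 Hz.

48 Hz, 72 Hz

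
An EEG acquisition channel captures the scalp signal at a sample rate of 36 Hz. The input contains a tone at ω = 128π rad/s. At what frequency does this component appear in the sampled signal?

8 Hz

ω = 128π rad/s → f = ω/(2π) = 64 Hz.
64 Hz mod fs = 28 Hz.
28 Hz > fs/2 = 18 Hz, folds to fs − 28 Hz = 8 Hz.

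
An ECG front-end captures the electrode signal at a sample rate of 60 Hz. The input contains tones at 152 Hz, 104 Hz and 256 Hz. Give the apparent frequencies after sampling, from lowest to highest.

16 Hz, 28 Hz

fs/2 = 30 Hz.
152 Hz mod fs = 32 Hz.
32 Hz > fs/2 = 30 Hz, folds to fs − 32 Hz = 28 Hz.
104 Hz mod fs = 44 Hz.
44 Hz > fs/2 = 30 Hz, folds to fs − 44 Hz = 16 Hz.
256 Hz mod fs = 16 Hz.
16 Hz ≤ fs/2 = 30 Hz, appears at 16 Hz.
Distinct values: {16 Hz, 28 Hz}.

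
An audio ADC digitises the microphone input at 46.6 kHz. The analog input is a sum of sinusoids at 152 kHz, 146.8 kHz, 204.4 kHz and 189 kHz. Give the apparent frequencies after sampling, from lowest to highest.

2.6 kHz, 7 kHz, 12.2 kHz, 18 kHz

fs/2 = 23.3 kHz.
152 kHz mod fs = 12.2 kHz.
12.2 kHz ≤ fs/2 = 23.3 kHz, appears at 12.2 kHz.
146.8 kHz mod fs = 7 kHz.
7 kHz ≤ fs/2 = 23.3 kHz, appears at 7 kHz.
204.4 kHz mod fs = 18 kHz.
18 kHz ≤ fs/2 = 23.3 kHz, appears at 18 kHz.
189 kHz mod fs = 2.6 kHz.
2.6 kHz ≤ fs/2 = 23.3 kHz, appears at 2.6 kHz.
Distinct values: {2.6 kHz, 7 kHz, 12.2 kHz, 18 kHz}.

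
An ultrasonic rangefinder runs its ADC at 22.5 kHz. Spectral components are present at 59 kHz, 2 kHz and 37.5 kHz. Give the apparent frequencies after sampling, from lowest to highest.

fs/2 = 11.25 kHz.
59 kHz mod fs = 14 kHz.
14 kHz > fs/2 = 11.25 kHz, folds to fs − 14 kHz = 8.5 kHz.
2 kHz ≤ fs/2 = 11.25 kHz, passes unchanged.
37.5 kHz mod fs = 15 kHz.
15 kHz > fs/2 = 11.25 kHz, folds to fs − 15 kHz = 7.5 kHz.
Distinct values: {2 kHz, 7.5 kHz, 8.5 kHz}.

2 kHz, 7.5 kHz, 8.5 kHz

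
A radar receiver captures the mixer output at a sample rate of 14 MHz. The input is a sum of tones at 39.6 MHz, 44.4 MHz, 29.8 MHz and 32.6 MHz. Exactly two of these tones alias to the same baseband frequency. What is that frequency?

fs/2 = 7 MHz.
39.6 MHz mod fs = 11.6 MHz.
11.6 MHz > fs/2 = 7 MHz, folds to fs − 11.6 MHz = 2.4 MHz.
44.4 MHz mod fs = 2.4 MHz.
2.4 MHz ≤ fs/2 = 7 MHz, appears at 2.4 MHz.
29.8 MHz mod fs = 1.8 MHz.
1.8 MHz ≤ fs/2 = 7 MHz, appears at 1.8 MHz.
32.6 MHz mod fs = 4.6 MHz.
4.6 MHz ≤ fs/2 = 7 MHz, appears at 4.6 MHz.
39.6 MHz and 44.4 MHz both map to 2.4 MHz.

2.4 MHz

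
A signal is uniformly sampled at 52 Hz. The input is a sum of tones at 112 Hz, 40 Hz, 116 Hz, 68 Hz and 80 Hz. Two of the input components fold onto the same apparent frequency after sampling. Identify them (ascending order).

40 Hz, 116 Hz

fs/2 = 26 Hz.
112 Hz mod fs = 8 Hz.
8 Hz ≤ fs/2 = 26 Hz, appears at 8 Hz.
40 Hz > fs/2 = 26 Hz, folds to fs − 40 Hz = 12 Hz.
116 Hz mod fs = 12 Hz.
12 Hz ≤ fs/2 = 26 Hz, appears at 12 Hz.
68 Hz mod fs = 16 Hz.
16 Hz ≤ fs/2 = 26 Hz, appears at 16 Hz.
80 Hz mod fs = 28 Hz.
28 Hz > fs/2 = 26 Hz, folds to fs − 28 Hz = 24 Hz.
40 Hz and 116 Hz both map to 12 Hz.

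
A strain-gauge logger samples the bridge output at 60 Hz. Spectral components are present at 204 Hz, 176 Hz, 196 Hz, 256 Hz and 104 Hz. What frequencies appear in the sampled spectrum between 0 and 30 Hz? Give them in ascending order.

fs/2 = 30 Hz.
204 Hz mod fs = 24 Hz.
24 Hz ≤ fs/2 = 30 Hz, appears at 24 Hz.
176 Hz mod fs = 56 Hz.
56 Hz > fs/2 = 30 Hz, folds to fs − 56 Hz = 4 Hz.
196 Hz mod fs = 16 Hz.
16 Hz ≤ fs/2 = 30 Hz, appears at 16 Hz.
256 Hz mod fs = 16 Hz.
16 Hz ≤ fs/2 = 30 Hz, appears at 16 Hz.
104 Hz mod fs = 44 Hz.
44 Hz > fs/2 = 30 Hz, folds to fs − 44 Hz = 16 Hz.
Distinct values: {4 Hz, 16 Hz, 24 Hz}.

4 Hz, 16 Hz, 24 Hz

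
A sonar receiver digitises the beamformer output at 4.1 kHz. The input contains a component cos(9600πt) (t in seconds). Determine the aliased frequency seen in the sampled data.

0.7 kHz

ω = 9600π rad/s → f = ω/(2π) = 4800 Hz = 4.8 kHz.
4.8 kHz mod fs = 0.7 kHz.
0.7 kHz ≤ fs/2 = 2.05 kHz, appears at 0.7 kHz.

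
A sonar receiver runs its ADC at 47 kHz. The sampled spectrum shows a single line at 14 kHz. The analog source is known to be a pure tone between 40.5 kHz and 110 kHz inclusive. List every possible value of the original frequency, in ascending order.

Frequencies that alias to 14 kHz are k·fs ± 14 kHz for integer k ≥ 0.
k=0: 14 kHz.
k=1: 33 kHz, 61 kHz.
k=2: 80 kHz, 108 kHz.
k=3: 127 kHz, 155 kHz.
Within [40.5 kHz, 110 kHz]: 61 kHz, 80 kHz, 108 kHz.

61 kHz, 80 kHz, 108 kHz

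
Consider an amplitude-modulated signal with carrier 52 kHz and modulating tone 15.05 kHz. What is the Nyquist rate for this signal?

AM sidebands sit at fc ± fm = 36.95 kHz and 67.05 kHz.
Highest-frequency component: 67.05 kHz.
Nyquist rate = 2 × 67.05 kHz = 134.1 kHz.

134.1 kHz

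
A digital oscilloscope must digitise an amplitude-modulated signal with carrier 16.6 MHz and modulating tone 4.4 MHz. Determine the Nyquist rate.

AM sidebands sit at fc ± fm = 12.2 MHz and 21 MHz.
Highest-frequency component: 21 MHz.
Nyquist rate = 2 × 21 MHz = 42 MHz.

42 MHz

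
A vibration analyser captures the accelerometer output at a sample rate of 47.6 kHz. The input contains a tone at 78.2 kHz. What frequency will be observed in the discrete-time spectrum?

17 kHz

78.2 kHz mod fs = 30.6 kHz.
30.6 kHz > fs/2 = 23.8 kHz, folds to fs − 30.6 kHz = 17 kHz.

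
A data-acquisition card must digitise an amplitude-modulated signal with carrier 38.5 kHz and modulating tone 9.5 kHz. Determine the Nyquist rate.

96 kHz

AM sidebands sit at fc ± fm = 29 kHz and 48 kHz.
Highest-frequency component: 48 kHz.
Nyquist rate = 2 × 48 kHz = 96 kHz.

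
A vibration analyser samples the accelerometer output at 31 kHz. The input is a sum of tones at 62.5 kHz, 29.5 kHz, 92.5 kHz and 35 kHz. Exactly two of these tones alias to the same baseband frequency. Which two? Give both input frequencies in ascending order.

fs/2 = 15.5 kHz.
62.5 kHz mod fs = 0.5 kHz.
0.5 kHz ≤ fs/2 = 15.5 kHz, appears at 0.5 kHz.
29.5 kHz > fs/2 = 15.5 kHz, folds to fs − 29.5 kHz = 1.5 kHz.
92.5 kHz mod fs = 30.5 kHz.
30.5 kHz > fs/2 = 15.5 kHz, folds to fs − 30.5 kHz = 0.5 kHz.
35 kHz mod fs = 4 kHz.
4 kHz ≤ fs/2 = 15.5 kHz, appears at 4 kHz.
62.5 kHz and 92.5 kHz both map to 0.5 kHz.

62.5 kHz, 92.5 kHz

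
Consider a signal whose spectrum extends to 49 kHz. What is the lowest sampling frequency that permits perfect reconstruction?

Nyquist rate = 2 × 49 kHz = 98 kHz.

98 kHz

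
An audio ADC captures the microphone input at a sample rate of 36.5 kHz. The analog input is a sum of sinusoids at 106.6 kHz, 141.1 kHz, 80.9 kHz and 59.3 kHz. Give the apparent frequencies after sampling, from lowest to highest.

fs/2 = 18.25 kHz.
106.6 kHz mod fs = 33.6 kHz.
33.6 kHz > fs/2 = 18.25 kHz, folds to fs − 33.6 kHz = 2.9 kHz.
141.1 kHz mod fs = 31.6 kHz.
31.6 kHz > fs/2 = 18.25 kHz, folds to fs − 31.6 kHz = 4.9 kHz.
80.9 kHz mod fs = 7.9 kHz.
7.9 kHz ≤ fs/2 = 18.25 kHz, appears at 7.9 kHz.
59.3 kHz mod fs = 22.8 kHz.
22.8 kHz > fs/2 = 18.25 kHz, folds to fs − 22.8 kHz = 13.7 kHz.
Distinct values: {2.9 kHz, 4.9 kHz, 7.9 kHz, 13.7 kHz}.

2.9 kHz, 4.9 kHz, 7.9 kHz, 13.7 kHz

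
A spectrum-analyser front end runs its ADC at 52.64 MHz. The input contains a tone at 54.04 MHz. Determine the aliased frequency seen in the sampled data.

1.4 MHz

54.04 MHz mod fs = 1.4 MHz.
1.4 MHz ≤ fs/2 = 26.32 MHz, appears at 1.4 MHz.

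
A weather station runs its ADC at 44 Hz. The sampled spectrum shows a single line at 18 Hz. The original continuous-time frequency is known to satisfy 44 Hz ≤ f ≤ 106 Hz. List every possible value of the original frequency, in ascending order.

Frequencies that alias to 18 Hz are k·fs ± 18 Hz for integer k ≥ 0.
k=0: 18 Hz.
k=1: 26 Hz, 62 Hz.
k=2: 70 Hz, 106 Hz.
k=3: 114 Hz, 150 Hz.
Within [44 Hz, 106 Hz]: 62 Hz, 70 Hz, 106 Hz.

62 Hz, 70 Hz, 106 Hz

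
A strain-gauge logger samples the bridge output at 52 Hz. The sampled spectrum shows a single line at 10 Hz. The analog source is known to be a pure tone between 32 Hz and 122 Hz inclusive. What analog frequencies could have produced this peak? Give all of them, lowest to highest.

42 Hz, 62 Hz, 94 Hz, 114 Hz

Frequencies that alias to 10 Hz are k·fs ± 10 Hz for integer k ≥ 0.
k=0: 10 Hz.
k=1: 42 Hz, 62 Hz.
k=2: 94 Hz, 114 Hz.
k=3: 146 Hz, 166 Hz.
Within [32 Hz, 122 Hz]: 42 Hz, 62 Hz, 94 Hz, 114 Hz.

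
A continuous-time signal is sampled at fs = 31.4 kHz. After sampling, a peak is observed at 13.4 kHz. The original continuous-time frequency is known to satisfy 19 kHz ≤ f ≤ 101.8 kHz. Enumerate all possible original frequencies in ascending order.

44.8 kHz, 49.4 kHz, 76.2 kHz, 80.8 kHz

Frequencies that alias to 13.4 kHz are k·fs ± 13.4 kHz for integer k ≥ 0.
k=0: 13.4 kHz.
k=1: 18 kHz, 44.8 kHz.
k=2: 49.4 kHz, 76.2 kHz.
k=3: 80.8 kHz, 107.6 kHz.
k=4: 112.2 kHz, 139 kHz.
Within [19 kHz, 101.8 kHz]: 44.8 kHz, 49.4 kHz, 76.2 kHz, 80.8 kHz.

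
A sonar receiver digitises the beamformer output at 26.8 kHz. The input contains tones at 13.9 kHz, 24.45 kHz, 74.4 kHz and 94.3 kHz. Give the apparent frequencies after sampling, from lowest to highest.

fs/2 = 13.4 kHz.
13.9 kHz > fs/2 = 13.4 kHz, folds to fs − 13.9 kHz = 12.9 kHz.
24.45 kHz > fs/2 = 13.4 kHz, folds to fs − 24.45 kHz = 2.35 kHz.
74.4 kHz mod fs = 20.8 kHz.
20.8 kHz > fs/2 = 13.4 kHz, folds to fs − 20.8 kHz = 6 kHz.
94.3 kHz mod fs = 13.9 kHz.
13.9 kHz > fs/2 = 13.4 kHz, folds to fs − 13.9 kHz = 12.9 kHz.
Distinct values: {2.35 kHz, 6 kHz, 12.9 kHz}.

2.35 kHz, 6 kHz, 12.9 kHz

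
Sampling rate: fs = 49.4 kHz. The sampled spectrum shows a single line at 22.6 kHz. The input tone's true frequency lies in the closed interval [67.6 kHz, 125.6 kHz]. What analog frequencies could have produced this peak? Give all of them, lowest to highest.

72 kHz, 76.2 kHz, 121.4 kHz, 125.6 kHz

Frequencies that alias to 22.6 kHz are k·fs ± 22.6 kHz for integer k ≥ 0.
k=0: 22.6 kHz.
k=1: 26.8 kHz, 72 kHz.
k=2: 76.2 kHz, 121.4 kHz.
k=3: 125.6 kHz, 170.8 kHz.
k=4: 175 kHz, 220.2 kHz.
Within [67.6 kHz, 125.6 kHz]: 72 kHz, 76.2 kHz, 121.4 kHz, 125.6 kHz.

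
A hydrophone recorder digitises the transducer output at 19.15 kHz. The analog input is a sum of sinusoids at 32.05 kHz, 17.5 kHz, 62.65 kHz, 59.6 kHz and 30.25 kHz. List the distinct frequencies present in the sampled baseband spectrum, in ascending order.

1.65 kHz, 2.15 kHz, 5.2 kHz, 6.25 kHz, 8.05 kHz

fs/2 = 9.575 kHz.
32.05 kHz mod fs = 12.9 kHz.
12.9 kHz > fs/2 = 9.575 kHz, folds to fs − 12.9 kHz = 6.25 kHz.
17.5 kHz > fs/2 = 9.575 kHz, folds to fs − 17.5 kHz = 1.65 kHz.
62.65 kHz mod fs = 5.2 kHz.
5.2 kHz ≤ fs/2 = 9.575 kHz, appears at 5.2 kHz.
59.6 kHz mod fs = 2.15 kHz.
2.15 kHz ≤ fs/2 = 9.575 kHz, appears at 2.15 kHz.
30.25 kHz mod fs = 11.1 kHz.
11.1 kHz > fs/2 = 9.575 kHz, folds to fs − 11.1 kHz = 8.05 kHz.
Distinct values: {1.65 kHz, 2.15 kHz, 5.2 kHz, 6.25 kHz, 8.05 kHz}.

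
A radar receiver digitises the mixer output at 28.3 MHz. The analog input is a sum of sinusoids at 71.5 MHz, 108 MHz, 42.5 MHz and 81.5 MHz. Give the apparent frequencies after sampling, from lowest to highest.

fs/2 = 14.15 MHz.
71.5 MHz mod fs = 14.9 MHz.
14.9 MHz > fs/2 = 14.15 MHz, folds to fs − 14.9 MHz = 13.4 MHz.
108 MHz mod fs = 23.1 MHz.
23.1 MHz > fs/2 = 14.15 MHz, folds to fs − 23.1 MHz = 5.2 MHz.
42.5 MHz mod fs = 14.2 MHz.
14.2 MHz > fs/2 = 14.15 MHz, folds to fs − 14.2 MHz = 14.1 MHz.
81.5 MHz mod fs = 24.9 MHz.
24.9 MHz > fs/2 = 14.15 MHz, folds to fs − 24.9 MHz = 3.4 MHz.
Distinct values: {3.4 MHz, 5.2 MHz, 13.4 MHz, 14.1 MHz}.

3.4 MHz, 5.2 MHz, 13.4 MHz, 14.1 MHz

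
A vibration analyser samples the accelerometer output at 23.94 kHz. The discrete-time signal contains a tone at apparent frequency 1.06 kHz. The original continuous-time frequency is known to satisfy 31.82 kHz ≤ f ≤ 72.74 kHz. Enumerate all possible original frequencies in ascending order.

Frequencies that alias to 1.06 kHz are k·fs ± 1.06 kHz for integer k ≥ 0.
k=0: 1.06 kHz.
k=1: 22.88 kHz, 25 kHz.
k=2: 46.82 kHz, 48.94 kHz.
k=3: 70.76 kHz, 72.88 kHz.
k=4: 94.7 kHz, 96.82 kHz.
Within [31.82 kHz, 72.74 kHz]: 46.82 kHz, 48.94 kHz, 70.76 kHz.

46.82 kHz, 48.94 kHz, 70.76 kHz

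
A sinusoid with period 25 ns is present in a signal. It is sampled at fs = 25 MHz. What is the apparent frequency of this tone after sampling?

T = 25 ns → f = 1/T = 40 MHz.
40 MHz mod fs = 15 MHz.
15 MHz > fs/2 = 12.5 MHz, folds to fs − 15 MHz = 10 MHz.

10 MHz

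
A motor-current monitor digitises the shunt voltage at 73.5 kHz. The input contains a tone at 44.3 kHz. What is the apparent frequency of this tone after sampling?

44.3 kHz > fs/2 = 36.75 kHz, folds to fs − 44.3 kHz = 29.2 kHz.

29.2 kHz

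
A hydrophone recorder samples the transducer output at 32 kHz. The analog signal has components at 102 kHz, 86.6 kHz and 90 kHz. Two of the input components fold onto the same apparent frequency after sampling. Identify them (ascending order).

fs/2 = 16 kHz.
102 kHz mod fs = 6 kHz.
6 kHz ≤ fs/2 = 16 kHz, appears at 6 kHz.
86.6 kHz mod fs = 22.6 kHz.
22.6 kHz > fs/2 = 16 kHz, folds to fs − 22.6 kHz = 9.4 kHz.
90 kHz mod fs = 26 kHz.
26 kHz > fs/2 = 16 kHz, folds to fs − 26 kHz = 6 kHz.
90 kHz and 102 kHz both map to 6 kHz.

90 kHz, 102 kHz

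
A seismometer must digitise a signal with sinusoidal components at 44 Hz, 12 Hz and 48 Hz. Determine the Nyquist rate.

Highest-frequency component: 48 Hz.
Nyquist rate = 2 × 48 Hz = 96 Hz.

96 Hz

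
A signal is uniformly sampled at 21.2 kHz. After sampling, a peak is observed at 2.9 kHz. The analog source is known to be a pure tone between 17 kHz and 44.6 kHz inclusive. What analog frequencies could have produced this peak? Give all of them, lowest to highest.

18.3 kHz, 24.1 kHz, 39.5 kHz

Frequencies that alias to 2.9 kHz are k·fs ± 2.9 kHz for integer k ≥ 0.
k=0: 2.9 kHz.
k=1: 18.3 kHz, 24.1 kHz.
k=2: 39.5 kHz, 45.3 kHz.
k=3: 60.7 kHz, 66.5 kHz.
Within [17 kHz, 44.6 kHz]: 18.3 kHz, 24.1 kHz, 39.5 kHz.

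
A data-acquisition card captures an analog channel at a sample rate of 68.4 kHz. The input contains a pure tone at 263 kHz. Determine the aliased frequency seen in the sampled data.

263 kHz mod fs = 57.8 kHz.
57.8 kHz > fs/2 = 34.2 kHz, folds to fs − 57.8 kHz = 10.6 kHz.

10.6 kHz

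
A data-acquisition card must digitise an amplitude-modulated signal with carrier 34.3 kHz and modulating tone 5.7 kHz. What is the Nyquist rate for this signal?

80 kHz

AM sidebands sit at fc ± fm = 28.6 kHz and 40 kHz.
Highest-frequency component: 40 kHz.
Nyquist rate = 2 × 40 kHz = 80 kHz.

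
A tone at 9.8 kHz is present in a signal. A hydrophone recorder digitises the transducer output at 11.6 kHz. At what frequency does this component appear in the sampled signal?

9.8 kHz > fs/2 = 5.8 kHz, folds to fs − 9.8 kHz = 1.8 kHz.

1.8 kHz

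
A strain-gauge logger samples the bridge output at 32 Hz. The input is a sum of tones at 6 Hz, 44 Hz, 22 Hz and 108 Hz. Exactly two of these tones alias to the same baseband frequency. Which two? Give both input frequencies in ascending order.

fs/2 = 16 Hz.
6 Hz ≤ fs/2 = 16 Hz, passes unchanged.
44 Hz mod fs = 12 Hz.
12 Hz ≤ fs/2 = 16 Hz, appears at 12 Hz.
22 Hz > fs/2 = 16 Hz, folds to fs − 22 Hz = 10 Hz.
108 Hz mod fs = 12 Hz.
12 Hz ≤ fs/2 = 16 Hz, appears at 12 Hz.
44 Hz and 108 Hz both map to 12 Hz.

44 Hz, 108 Hz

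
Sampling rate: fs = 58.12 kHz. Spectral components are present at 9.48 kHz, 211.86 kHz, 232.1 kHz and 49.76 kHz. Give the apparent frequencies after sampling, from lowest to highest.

0.38 kHz, 8.36 kHz, 9.48 kHz, 20.62 kHz

fs/2 = 29.06 kHz.
9.48 kHz ≤ fs/2 = 29.06 kHz, passes unchanged.
211.86 kHz mod fs = 37.5 kHz.
37.5 kHz > fs/2 = 29.06 kHz, folds to fs − 37.5 kHz = 20.62 kHz.
232.1 kHz mod fs = 57.74 kHz.
57.74 kHz > fs/2 = 29.06 kHz, folds to fs − 57.74 kHz = 0.38 kHz.
49.76 kHz > fs/2 = 29.06 kHz, folds to fs − 49.76 kHz = 8.36 kHz.
Distinct values: {0.38 kHz, 8.36 kHz, 9.48 kHz, 20.62 kHz}.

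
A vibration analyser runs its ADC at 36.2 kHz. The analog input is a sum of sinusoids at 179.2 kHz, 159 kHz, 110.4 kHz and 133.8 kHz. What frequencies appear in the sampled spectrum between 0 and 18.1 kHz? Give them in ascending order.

1.8 kHz, 11 kHz, 14.2 kHz

fs/2 = 18.1 kHz.
179.2 kHz mod fs = 34.4 kHz.
34.4 kHz > fs/2 = 18.1 kHz, folds to fs − 34.4 kHz = 1.8 kHz.
159 kHz mod fs = 14.2 kHz.
14.2 kHz ≤ fs/2 = 18.1 kHz, appears at 14.2 kHz.
110.4 kHz mod fs = 1.8 kHz.
1.8 kHz ≤ fs/2 = 18.1 kHz, appears at 1.8 kHz.
133.8 kHz mod fs = 25.2 kHz.
25.2 kHz > fs/2 = 18.1 kHz, folds to fs − 25.2 kHz = 11 kHz.
Distinct values: {1.8 kHz, 11 kHz, 14.2 kHz}.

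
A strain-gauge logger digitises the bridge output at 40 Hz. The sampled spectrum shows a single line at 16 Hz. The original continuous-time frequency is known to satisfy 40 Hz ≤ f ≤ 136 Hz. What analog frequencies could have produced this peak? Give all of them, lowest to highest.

56 Hz, 64 Hz, 96 Hz, 104 Hz, 136 Hz

Frequencies that alias to 16 Hz are k·fs ± 16 Hz for integer k ≥ 0.
k=0: 16 Hz.
k=1: 24 Hz, 56 Hz.
k=2: 64 Hz, 96 Hz.
k=3: 104 Hz, 136 Hz.
k=4: 144 Hz, 176 Hz.
Within [40 Hz, 136 Hz]: 56 Hz, 64 Hz, 96 Hz, 104 Hz, 136 Hz.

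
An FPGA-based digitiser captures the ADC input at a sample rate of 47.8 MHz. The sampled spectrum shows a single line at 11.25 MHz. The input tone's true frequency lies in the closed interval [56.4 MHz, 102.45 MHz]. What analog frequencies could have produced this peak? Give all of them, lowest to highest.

Frequencies that alias to 11.25 MHz are k·fs ± 11.25 MHz for integer k ≥ 0.
k=0: 11.25 MHz.
k=1: 36.55 MHz, 59.05 MHz.
k=2: 84.35 MHz, 106.85 MHz.
k=3: 132.15 MHz, 154.65 MHz.
Within [56.4 MHz, 102.45 MHz]: 59.05 MHz, 84.35 MHz.

59.05 MHz, 84.35 MHz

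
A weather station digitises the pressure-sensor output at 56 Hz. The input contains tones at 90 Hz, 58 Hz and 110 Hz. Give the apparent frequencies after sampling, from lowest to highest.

fs/2 = 28 Hz.
90 Hz mod fs = 34 Hz.
34 Hz > fs/2 = 28 Hz, folds to fs − 34 Hz = 22 Hz.
58 Hz mod fs = 2 Hz.
2 Hz ≤ fs/2 = 28 Hz, appears at 2 Hz.
110 Hz mod fs = 54 Hz.
54 Hz > fs/2 = 28 Hz, folds to fs − 54 Hz = 2 Hz.
Distinct values: {2 Hz, 22 Hz}.

2 Hz, 22 Hz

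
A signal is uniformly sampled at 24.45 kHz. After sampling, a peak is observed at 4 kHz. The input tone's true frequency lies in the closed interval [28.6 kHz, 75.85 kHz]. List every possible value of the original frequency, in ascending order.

44.9 kHz, 52.9 kHz, 69.35 kHz

Frequencies that alias to 4 kHz are k·fs ± 4 kHz for integer k ≥ 0.
k=0: 4 kHz.
k=1: 20.45 kHz, 28.45 kHz.
k=2: 44.9 kHz, 52.9 kHz.
k=3: 69.35 kHz, 77.35 kHz.
k=4: 93.8 kHz, 101.8 kHz.
Within [28.6 kHz, 75.85 kHz]: 44.9 kHz, 52.9 kHz, 69.35 kHz.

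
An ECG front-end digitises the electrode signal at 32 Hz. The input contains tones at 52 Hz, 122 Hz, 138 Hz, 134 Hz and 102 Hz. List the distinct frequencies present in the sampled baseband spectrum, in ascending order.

6 Hz, 10 Hz, 12 Hz

fs/2 = 16 Hz.
52 Hz mod fs = 20 Hz.
20 Hz > fs/2 = 16 Hz, folds to fs − 20 Hz = 12 Hz.
122 Hz mod fs = 26 Hz.
26 Hz > fs/2 = 16 Hz, folds to fs − 26 Hz = 6 Hz.
138 Hz mod fs = 10 Hz.
10 Hz ≤ fs/2 = 16 Hz, appears at 10 Hz.
134 Hz mod fs = 6 Hz.
6 Hz ≤ fs/2 = 16 Hz, appears at 6 Hz.
102 Hz mod fs = 6 Hz.
6 Hz ≤ fs/2 = 16 Hz, appears at 6 Hz.
Distinct values: {6 Hz, 10 Hz, 12 Hz}.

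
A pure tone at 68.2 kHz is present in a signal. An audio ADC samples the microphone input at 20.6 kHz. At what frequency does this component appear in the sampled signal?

6.4 kHz

68.2 kHz mod fs = 6.4 kHz.
6.4 kHz ≤ fs/2 = 10.3 kHz, appears at 6.4 kHz.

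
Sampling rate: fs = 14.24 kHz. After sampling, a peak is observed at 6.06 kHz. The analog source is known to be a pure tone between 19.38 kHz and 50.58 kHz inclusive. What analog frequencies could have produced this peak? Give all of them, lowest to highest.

20.3 kHz, 22.42 kHz, 34.54 kHz, 36.66 kHz, 48.78 kHz

Frequencies that alias to 6.06 kHz are k·fs ± 6.06 kHz for integer k ≥ 0.
k=0: 6.06 kHz.
k=1: 8.18 kHz, 20.3 kHz.
k=2: 22.42 kHz, 34.54 kHz.
k=3: 36.66 kHz, 48.78 kHz.
k=4: 50.9 kHz, 63.02 kHz.
Within [19.38 kHz, 50.58 kHz]: 20.3 kHz, 22.42 kHz, 34.54 kHz, 36.66 kHz, 48.78 kHz.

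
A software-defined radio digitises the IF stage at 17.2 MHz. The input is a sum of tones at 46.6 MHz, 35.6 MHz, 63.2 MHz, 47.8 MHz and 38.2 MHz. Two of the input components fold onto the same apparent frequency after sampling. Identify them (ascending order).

fs/2 = 8.6 MHz.
46.6 MHz mod fs = 12.2 MHz.
12.2 MHz > fs/2 = 8.6 MHz, folds to fs − 12.2 MHz = 5 MHz.
35.6 MHz mod fs = 1.2 MHz.
1.2 MHz ≤ fs/2 = 8.6 MHz, appears at 1.2 MHz.
63.2 MHz mod fs = 11.6 MHz.
11.6 MHz > fs/2 = 8.6 MHz, folds to fs − 11.6 MHz = 5.6 MHz.
47.8 MHz mod fs = 13.4 MHz.
13.4 MHz > fs/2 = 8.6 MHz, folds to fs − 13.4 MHz = 3.8 MHz.
38.2 MHz mod fs = 3.8 MHz.
3.8 MHz ≤ fs/2 = 8.6 MHz, appears at 3.8 MHz.
38.2 MHz and 47.8 MHz both map to 3.8 MHz.

38.2 MHz, 47.8 MHz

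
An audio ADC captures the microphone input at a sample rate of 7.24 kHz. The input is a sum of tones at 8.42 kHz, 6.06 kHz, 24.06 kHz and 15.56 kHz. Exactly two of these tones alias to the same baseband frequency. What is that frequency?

fs/2 = 3.62 kHz.
8.42 kHz mod fs = 1.18 kHz.
1.18 kHz ≤ fs/2 = 3.62 kHz, appears at 1.18 kHz.
6.06 kHz > fs/2 = 3.62 kHz, folds to fs − 6.06 kHz = 1.18 kHz.
24.06 kHz mod fs = 2.34 kHz.
2.34 kHz ≤ fs/2 = 3.62 kHz, appears at 2.34 kHz.
15.56 kHz mod fs = 1.08 kHz.
1.08 kHz ≤ fs/2 = 3.62 kHz, appears at 1.08 kHz.
6.06 kHz and 8.42 kHz both map to 1.18 kHz.

1.18 kHz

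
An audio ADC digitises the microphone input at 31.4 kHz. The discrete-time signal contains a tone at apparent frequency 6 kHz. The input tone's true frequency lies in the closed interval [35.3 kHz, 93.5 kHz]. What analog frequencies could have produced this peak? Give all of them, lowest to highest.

Frequencies that alias to 6 kHz are k·fs ± 6 kHz for integer k ≥ 0.
k=0: 6 kHz.
k=1: 25.4 kHz, 37.4 kHz.
k=2: 56.8 kHz, 68.8 kHz.
k=3: 88.2 kHz, 100.2 kHz.
k=4: 119.6 kHz, 131.6 kHz.
Within [35.3 kHz, 93.5 kHz]: 37.4 kHz, 56.8 kHz, 68.8 kHz, 88.2 kHz.

37.4 kHz, 56.8 kHz, 68.8 kHz, 88.2 kHz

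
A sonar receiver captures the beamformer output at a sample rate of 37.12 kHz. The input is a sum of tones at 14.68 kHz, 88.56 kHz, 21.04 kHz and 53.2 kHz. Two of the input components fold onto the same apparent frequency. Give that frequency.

16.08 kHz

fs/2 = 18.56 kHz.
14.68 kHz ≤ fs/2 = 18.56 kHz, passes unchanged.
88.56 kHz mod fs = 14.32 kHz.
14.32 kHz ≤ fs/2 = 18.56 kHz, appears at 14.32 kHz.
21.04 kHz > fs/2 = 18.56 kHz, folds to fs − 21.04 kHz = 16.08 kHz.
53.2 kHz mod fs = 16.08 kHz.
16.08 kHz ≤ fs/2 = 18.56 kHz, appears at 16.08 kHz.
21.04 kHz and 53.2 kHz both map to 16.08 kHz.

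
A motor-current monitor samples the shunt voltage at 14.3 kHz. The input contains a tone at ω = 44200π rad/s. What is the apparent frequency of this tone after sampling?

ω = 44200π rad/s → f = ω/(2π) = 22100 Hz = 22.1 kHz.
22.1 kHz mod fs = 7.8 kHz.
7.8 kHz > fs/2 = 7.15 kHz, folds to fs − 7.8 kHz = 6.5 kHz.

6.5 kHz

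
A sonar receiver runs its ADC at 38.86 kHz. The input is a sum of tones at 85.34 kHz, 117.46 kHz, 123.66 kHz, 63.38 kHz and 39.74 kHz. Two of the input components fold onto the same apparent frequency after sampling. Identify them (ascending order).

fs/2 = 19.43 kHz.
85.34 kHz mod fs = 7.62 kHz.
7.62 kHz ≤ fs/2 = 19.43 kHz, appears at 7.62 kHz.
117.46 kHz mod fs = 0.88 kHz.
0.88 kHz ≤ fs/2 = 19.43 kHz, appears at 0.88 kHz.
123.66 kHz mod fs = 7.08 kHz.
7.08 kHz ≤ fs/2 = 19.43 kHz, appears at 7.08 kHz.
63.38 kHz mod fs = 24.52 kHz.
24.52 kHz > fs/2 = 19.43 kHz, folds to fs − 24.52 kHz = 14.34 kHz.
39.74 kHz mod fs = 0.88 kHz.
0.88 kHz ≤ fs/2 = 19.43 kHz, appears at 0.88 kHz.
39.74 kHz and 117.46 kHz both map to 0.88 kHz.

39.74 kHz, 117.46 kHz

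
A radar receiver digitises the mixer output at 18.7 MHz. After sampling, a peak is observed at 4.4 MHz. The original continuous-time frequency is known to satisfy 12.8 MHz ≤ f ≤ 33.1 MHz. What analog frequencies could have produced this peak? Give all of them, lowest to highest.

Frequencies that alias to 4.4 MHz are k·fs ± 4.4 MHz for integer k ≥ 0.
k=0: 4.4 MHz.
k=1: 14.3 MHz, 23.1 MHz.
k=2: 33 MHz, 41.8 MHz.
k=3: 51.7 MHz, 60.5 MHz.
Within [12.8 MHz, 33.1 MHz]: 14.3 MHz, 23.1 MHz, 33 MHz.

14.3 MHz, 23.1 MHz, 33 MHz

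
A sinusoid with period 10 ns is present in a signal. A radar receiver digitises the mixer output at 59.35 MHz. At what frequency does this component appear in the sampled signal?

18.7 MHz

T = 10 ns → f = 1/T = 100 MHz.
100 MHz mod fs = 40.65 MHz.
40.65 MHz > fs/2 = 29.675 MHz, folds to fs − 40.65 MHz = 18.7 MHz.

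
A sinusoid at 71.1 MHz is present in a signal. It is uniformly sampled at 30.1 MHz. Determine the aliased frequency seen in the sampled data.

10.9 MHz

71.1 MHz mod fs = 10.9 MHz.
10.9 MHz ≤ fs/2 = 15.05 MHz, appears at 10.9 MHz.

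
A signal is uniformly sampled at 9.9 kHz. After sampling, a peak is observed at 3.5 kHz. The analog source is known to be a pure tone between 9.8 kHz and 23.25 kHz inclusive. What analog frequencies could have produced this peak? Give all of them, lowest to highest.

Frequencies that alias to 3.5 kHz are k·fs ± 3.5 kHz for integer k ≥ 0.
k=0: 3.5 kHz.
k=1: 6.4 kHz, 13.4 kHz.
k=2: 16.3 kHz, 23.3 kHz.
k=3: 26.2 kHz, 33.2 kHz.
Within [9.8 kHz, 23.25 kHz]: 13.4 kHz, 16.3 kHz.

13.4 kHz, 16.3 kHz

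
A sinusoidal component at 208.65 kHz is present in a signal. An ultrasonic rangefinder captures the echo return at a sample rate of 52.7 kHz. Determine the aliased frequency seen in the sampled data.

2.15 kHz

208.65 kHz mod fs = 50.55 kHz.
50.55 kHz > fs/2 = 26.35 kHz, folds to fs − 50.55 kHz = 2.15 kHz.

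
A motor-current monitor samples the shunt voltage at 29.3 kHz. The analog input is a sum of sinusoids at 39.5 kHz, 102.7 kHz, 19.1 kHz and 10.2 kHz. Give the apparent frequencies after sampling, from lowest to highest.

fs/2 = 14.65 kHz.
39.5 kHz mod fs = 10.2 kHz.
10.2 kHz ≤ fs/2 = 14.65 kHz, appears at 10.2 kHz.
102.7 kHz mod fs = 14.8 kHz.
14.8 kHz > fs/2 = 14.65 kHz, folds to fs − 14.8 kHz = 14.5 kHz.
19.1 kHz > fs/2 = 14.65 kHz, folds to fs − 19.1 kHz = 10.2 kHz.
10.2 kHz ≤ fs/2 = 14.65 kHz, passes unchanged.
Distinct values: {10.2 kHz, 14.5 kHz}.

10.2 kHz, 14.5 kHz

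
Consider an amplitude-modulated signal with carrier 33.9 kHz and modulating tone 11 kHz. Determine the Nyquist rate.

89.8 kHz

AM sidebands sit at fc ± fm = 22.9 kHz and 44.9 kHz.
Highest-frequency component: 44.9 kHz.
Nyquist rate = 2 × 44.9 kHz = 89.8 kHz.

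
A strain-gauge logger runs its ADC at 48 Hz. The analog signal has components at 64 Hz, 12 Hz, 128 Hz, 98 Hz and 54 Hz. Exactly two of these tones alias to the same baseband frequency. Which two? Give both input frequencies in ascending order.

64 Hz, 128 Hz

fs/2 = 24 Hz.
64 Hz mod fs = 16 Hz.
16 Hz ≤ fs/2 = 24 Hz, appears at 16 Hz.
12 Hz ≤ fs/2 = 24 Hz, passes unchanged.
128 Hz mod fs = 32 Hz.
32 Hz > fs/2 = 24 Hz, folds to fs − 32 Hz = 16 Hz.
98 Hz mod fs = 2 Hz.
2 Hz ≤ fs/2 = 24 Hz, appears at 2 Hz.
54 Hz mod fs = 6 Hz.
6 Hz ≤ fs/2 = 24 Hz, appears at 6 Hz.
64 Hz and 128 Hz both map to 16 Hz.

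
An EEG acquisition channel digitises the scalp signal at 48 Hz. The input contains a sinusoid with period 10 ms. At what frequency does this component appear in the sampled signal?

4 Hz

T = 10 ms → f = 1/T = 100 Hz.
100 Hz mod fs = 4 Hz.
4 Hz ≤ fs/2 = 24 Hz, appears at 4 Hz.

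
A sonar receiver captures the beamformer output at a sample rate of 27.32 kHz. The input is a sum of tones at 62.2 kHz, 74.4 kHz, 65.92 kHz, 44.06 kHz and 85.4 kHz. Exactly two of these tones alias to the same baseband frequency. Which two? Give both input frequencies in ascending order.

fs/2 = 13.66 kHz.
62.2 kHz mod fs = 7.56 kHz.
7.56 kHz ≤ fs/2 = 13.66 kHz, appears at 7.56 kHz.
74.4 kHz mod fs = 19.76 kHz.
19.76 kHz > fs/2 = 13.66 kHz, folds to fs − 19.76 kHz = 7.56 kHz.
65.92 kHz mod fs = 11.28 kHz.
11.28 kHz ≤ fs/2 = 13.66 kHz, appears at 11.28 kHz.
44.06 kHz mod fs = 16.74 kHz.
16.74 kHz > fs/2 = 13.66 kHz, folds to fs − 16.74 kHz = 10.58 kHz.
85.4 kHz mod fs = 3.44 kHz.
3.44 kHz ≤ fs/2 = 13.66 kHz, appears at 3.44 kHz.
62.2 kHz and 74.4 kHz both map to 7.56 kHz.

62.2 kHz, 74.4 kHz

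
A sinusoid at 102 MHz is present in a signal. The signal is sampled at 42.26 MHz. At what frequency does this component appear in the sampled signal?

102 MHz mod fs = 17.48 MHz.
17.48 MHz ≤ fs/2 = 21.13 MHz, appears at 17.48 MHz.

17.48 MHz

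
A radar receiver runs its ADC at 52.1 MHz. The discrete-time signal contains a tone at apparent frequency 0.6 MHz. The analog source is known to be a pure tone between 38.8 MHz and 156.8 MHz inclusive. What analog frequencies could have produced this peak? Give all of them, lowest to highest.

51.5 MHz, 52.7 MHz, 103.6 MHz, 104.8 MHz, 155.7 MHz

Frequencies that alias to 0.6 MHz are k·fs ± 0.6 MHz for integer k ≥ 0.
k=0: 0.6 MHz.
k=1: 51.5 MHz, 52.7 MHz.
k=2: 103.6 MHz, 104.8 MHz.
k=3: 155.7 MHz, 156.9 MHz.
k=4: 207.8 MHz, 209 MHz.
Within [38.8 MHz, 156.8 MHz]: 51.5 MHz, 52.7 MHz, 103.6 MHz, 104.8 MHz, 155.7 MHz.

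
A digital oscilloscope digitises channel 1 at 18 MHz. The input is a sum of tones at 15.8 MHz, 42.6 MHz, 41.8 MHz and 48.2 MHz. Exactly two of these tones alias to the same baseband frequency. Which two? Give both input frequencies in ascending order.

fs/2 = 9 MHz.
15.8 MHz > fs/2 = 9 MHz, folds to fs − 15.8 MHz = 2.2 MHz.
42.6 MHz mod fs = 6.6 MHz.
6.6 MHz ≤ fs/2 = 9 MHz, appears at 6.6 MHz.
41.8 MHz mod fs = 5.8 MHz.
5.8 MHz ≤ fs/2 = 9 MHz, appears at 5.8 MHz.
48.2 MHz mod fs = 12.2 MHz.
12.2 MHz > fs/2 = 9 MHz, folds to fs − 12.2 MHz = 5.8 MHz.
41.8 MHz and 48.2 MHz both map to 5.8 MHz.

41.8 MHz, 48.2 MHz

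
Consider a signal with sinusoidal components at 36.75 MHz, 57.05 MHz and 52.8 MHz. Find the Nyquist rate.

Highest-frequency component: 57.05 MHz.
Nyquist rate = 2 × 57.05 MHz = 114.1 MHz.

114.1 MHz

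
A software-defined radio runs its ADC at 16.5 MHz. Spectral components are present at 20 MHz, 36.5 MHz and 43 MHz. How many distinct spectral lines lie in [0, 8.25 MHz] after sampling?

2

fs/2 = 8.25 MHz.
20 MHz mod fs = 3.5 MHz.
3.5 MHz ≤ fs/2 = 8.25 MHz, appears at 3.5 MHz.
36.5 MHz mod fs = 3.5 MHz.
3.5 MHz ≤ fs/2 = 8.25 MHz, appears at 3.5 MHz.
43 MHz mod fs = 10 MHz.
10 MHz > fs/2 = 8.25 MHz, folds to fs − 10 MHz = 6.5 MHz.
Distinct values: {3.5 MHz, 6.5 MHz} → 2.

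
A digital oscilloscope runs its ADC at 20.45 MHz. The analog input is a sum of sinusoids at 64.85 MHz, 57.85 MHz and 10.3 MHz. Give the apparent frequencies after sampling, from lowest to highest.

fs/2 = 10.225 MHz.
64.85 MHz mod fs = 3.5 MHz.
3.5 MHz ≤ fs/2 = 10.225 MHz, appears at 3.5 MHz.
57.85 MHz mod fs = 16.95 MHz.
16.95 MHz > fs/2 = 10.225 MHz, folds to fs − 16.95 MHz = 3.5 MHz.
10.3 MHz > fs/2 = 10.225 MHz, folds to fs − 10.3 MHz = 10.15 MHz.
Distinct values: {3.5 MHz, 10.15 MHz}.

3.5 MHz, 10.15 MHz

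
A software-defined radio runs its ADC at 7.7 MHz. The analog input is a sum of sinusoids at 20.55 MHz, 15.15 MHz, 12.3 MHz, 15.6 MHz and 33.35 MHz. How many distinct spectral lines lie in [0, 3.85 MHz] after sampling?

fs/2 = 3.85 MHz.
20.55 MHz mod fs = 5.15 MHz.
5.15 MHz > fs/2 = 3.85 MHz, folds to fs − 5.15 MHz = 2.55 MHz.
15.15 MHz mod fs = 7.45 MHz.
7.45 MHz > fs/2 = 3.85 MHz, folds to fs − 7.45 MHz = 0.25 MHz.
12.3 MHz mod fs = 4.6 MHz.
4.6 MHz > fs/2 = 3.85 MHz, folds to fs − 4.6 MHz = 3.1 MHz.
15.6 MHz mod fs = 0.2 MHz.
0.2 MHz ≤ fs/2 = 3.85 MHz, appears at 0.2 MHz.
33.35 MHz mod fs = 2.55 MHz.
2.55 MHz ≤ fs/2 = 3.85 MHz, appears at 2.55 MHz.
Distinct values: {0.2 MHz, 0.25 MHz, 2.55 MHz, 3.1 MHz} → 4.

4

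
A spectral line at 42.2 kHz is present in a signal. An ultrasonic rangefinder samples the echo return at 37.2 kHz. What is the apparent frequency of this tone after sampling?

42.2 kHz mod fs = 5 kHz.
5 kHz ≤ fs/2 = 18.6 kHz, appears at 5 kHz.

5 kHz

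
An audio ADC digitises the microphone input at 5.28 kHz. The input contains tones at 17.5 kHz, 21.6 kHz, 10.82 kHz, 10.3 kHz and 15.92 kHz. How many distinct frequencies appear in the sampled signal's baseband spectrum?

4

fs/2 = 2.64 kHz.
17.5 kHz mod fs = 1.66 kHz.
1.66 kHz ≤ fs/2 = 2.64 kHz, appears at 1.66 kHz.
21.6 kHz mod fs = 0.48 kHz.
0.48 kHz ≤ fs/2 = 2.64 kHz, appears at 0.48 kHz.
10.82 kHz mod fs = 0.26 kHz.
0.26 kHz ≤ fs/2 = 2.64 kHz, appears at 0.26 kHz.
10.3 kHz mod fs = 5.02 kHz.
5.02 kHz > fs/2 = 2.64 kHz, folds to fs − 5.02 kHz = 0.26 kHz.
15.92 kHz mod fs = 0.08 kHz.
0.08 kHz ≤ fs/2 = 2.64 kHz, appears at 0.08 kHz.
Distinct values: {0.08 kHz, 0.26 kHz, 0.48 kHz, 1.66 kHz} → 4.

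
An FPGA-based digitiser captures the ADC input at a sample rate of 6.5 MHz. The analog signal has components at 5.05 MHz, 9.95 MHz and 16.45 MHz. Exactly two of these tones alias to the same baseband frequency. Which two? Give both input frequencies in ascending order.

fs/2 = 3.25 MHz.
5.05 MHz > fs/2 = 3.25 MHz, folds to fs − 5.05 MHz = 1.45 MHz.
9.95 MHz mod fs = 3.45 MHz.
3.45 MHz > fs/2 = 3.25 MHz, folds to fs − 3.45 MHz = 3.05 MHz.
16.45 MHz mod fs = 3.45 MHz.
3.45 MHz > fs/2 = 3.25 MHz, folds to fs − 3.45 MHz = 3.05 MHz.
9.95 MHz and 16.45 MHz both map to 3.05 MHz.

9.95 MHz, 16.45 MHz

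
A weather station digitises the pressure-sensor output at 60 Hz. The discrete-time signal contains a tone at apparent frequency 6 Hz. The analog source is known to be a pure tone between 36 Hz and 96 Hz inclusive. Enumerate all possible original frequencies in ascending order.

54 Hz, 66 Hz

Frequencies that alias to 6 Hz are k·fs ± 6 Hz for integer k ≥ 0.
k=0: 6 Hz.
k=1: 54 Hz, 66 Hz.
k=2: 114 Hz, 126 Hz.
Within [36 Hz, 96 Hz]: 54 Hz, 66 Hz.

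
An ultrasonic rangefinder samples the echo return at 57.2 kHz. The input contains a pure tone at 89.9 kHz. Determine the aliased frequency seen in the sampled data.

24.5 kHz

89.9 kHz mod fs = 32.7 kHz.
32.7 kHz > fs/2 = 28.6 kHz, folds to fs − 32.7 kHz = 24.5 kHz.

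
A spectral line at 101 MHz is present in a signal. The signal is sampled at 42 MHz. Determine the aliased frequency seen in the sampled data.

17 MHz

101 MHz mod fs = 17 MHz.
17 MHz ≤ fs/2 = 21 MHz, appears at 17 MHz.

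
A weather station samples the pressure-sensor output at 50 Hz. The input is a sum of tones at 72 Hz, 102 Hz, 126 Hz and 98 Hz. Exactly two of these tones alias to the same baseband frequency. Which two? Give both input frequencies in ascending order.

fs/2 = 25 Hz.
72 Hz mod fs = 22 Hz.
22 Hz ≤ fs/2 = 25 Hz, appears at 22 Hz.
102 Hz mod fs = 2 Hz.
2 Hz ≤ fs/2 = 25 Hz, appears at 2 Hz.
126 Hz mod fs = 26 Hz.
26 Hz > fs/2 = 25 Hz, folds to fs − 26 Hz = 24 Hz.
98 Hz mod fs = 48 Hz.
48 Hz > fs/2 = 25 Hz, folds to fs − 48 Hz = 2 Hz.
98 Hz and 102 Hz both map to 2 Hz.

98 Hz, 102 Hz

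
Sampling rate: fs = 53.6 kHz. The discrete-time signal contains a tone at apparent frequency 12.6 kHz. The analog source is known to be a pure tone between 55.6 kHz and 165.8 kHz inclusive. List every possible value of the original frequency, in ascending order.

Frequencies that alias to 12.6 kHz are k·fs ± 12.6 kHz for integer k ≥ 0.
k=0: 12.6 kHz.
k=1: 41 kHz, 66.2 kHz.
k=2: 94.6 kHz, 119.8 kHz.
k=3: 148.2 kHz, 173.4 kHz.
k=4: 201.8 kHz, 227 kHz.
Within [55.6 kHz, 165.8 kHz]: 66.2 kHz, 94.6 kHz, 119.8 kHz, 148.2 kHz.

66.2 kHz, 94.6 kHz, 119.8 kHz, 148.2 kHz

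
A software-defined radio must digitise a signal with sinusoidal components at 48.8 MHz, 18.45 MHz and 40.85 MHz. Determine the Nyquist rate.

97.6 MHz

Highest-frequency component: 48.8 MHz.
Nyquist rate = 2 × 48.8 MHz = 97.6 MHz.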